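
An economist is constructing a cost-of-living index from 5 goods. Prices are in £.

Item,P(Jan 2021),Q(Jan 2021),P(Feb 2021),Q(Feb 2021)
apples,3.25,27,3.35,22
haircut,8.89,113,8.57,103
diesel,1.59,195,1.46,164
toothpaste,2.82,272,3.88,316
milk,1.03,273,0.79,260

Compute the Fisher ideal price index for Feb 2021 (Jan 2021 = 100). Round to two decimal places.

Laspeyres component (base-period weights):
ΣP(Feb 2021)Q(Jan 2021) = 3.35×27 + 8.57×113 + 1.46×195 + 3.88×272 + 0.79×273 = 90.45 + 968.41 + 284.7 + 1055.36 + 215.67 = 2614.59
ΣP(Jan 2021)Q(Jan 2021) = 3.25×27 + 8.89×113 + 1.59×195 + 2.82×272 + 1.03×273 = 87.75 + 1004.57 + 310.05 + 767.04 + 281.19 = 2450.6
L = 2614.59 / 2450.6 × 100 = 106.6918
Paasche component (current-period weights):
ΣP(Feb 2021)Q(Feb 2021) = 3.35×22 + 8.57×103 + 1.46×164 + 3.88×316 + 0.79×260 = 73.7 + 882.71 + 239.44 + 1226.08 + 205.4 = 2627.33
ΣP(Jan 2021)Q(Feb 2021) = 3.25×22 + 8.89×103 + 1.59×164 + 2.82×316 + 1.03×260 = 71.5 + 915.67 + 260.76 + 891.12 + 267.8 = 2406.85
P = 2627.33 / 2406.85 × 100 = 109.1605
Fisher = √(L × P) = √(106.6918 × 109.1605) = 107.9191

107.92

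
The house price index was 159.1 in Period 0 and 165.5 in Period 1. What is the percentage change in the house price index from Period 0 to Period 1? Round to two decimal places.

Change = (165.5 − 159.1) / 159.1 × 100
       = 6.4 / 159.1 × 100 = 4.0226%

4.02%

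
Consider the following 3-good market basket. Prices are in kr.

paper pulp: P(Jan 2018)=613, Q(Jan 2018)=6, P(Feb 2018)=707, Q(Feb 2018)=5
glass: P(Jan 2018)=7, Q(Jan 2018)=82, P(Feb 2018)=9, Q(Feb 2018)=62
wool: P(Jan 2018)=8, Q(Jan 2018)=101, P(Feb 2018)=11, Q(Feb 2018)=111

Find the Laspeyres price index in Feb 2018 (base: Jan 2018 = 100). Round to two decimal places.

120.38

Laspeyres price index uses base-period quantities as weights.
ΣP(Feb 2018)·Q(Jan 2018) = 707×6 + 9×82 + 11×101 = 4242 + 738 + 1111 = 6091
ΣP(Jan 2018)·Q(Jan 2018) = 613×6 + 7×82 + 8×101 = 3678 + 574 + 808 = 5060
Index = 6091 / 5060 × 100 = 120.3755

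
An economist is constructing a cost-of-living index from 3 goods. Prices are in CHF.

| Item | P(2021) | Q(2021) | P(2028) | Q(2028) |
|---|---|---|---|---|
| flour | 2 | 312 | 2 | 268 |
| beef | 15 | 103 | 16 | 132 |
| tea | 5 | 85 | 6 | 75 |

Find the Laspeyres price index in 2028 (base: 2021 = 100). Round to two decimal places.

Laspeyres price index uses base-period quantities as weights.
ΣP(2028)·Q(2021) = 2×312 + 16×103 + 6×85 = 624 + 1648 + 510 = 2782
ΣP(2021)·Q(2021) = 2×312 + 15×103 + 5×85 = 624 + 1545 + 425 = 2594
Index = 2782 / 2594 × 100 = 107.2475

107.25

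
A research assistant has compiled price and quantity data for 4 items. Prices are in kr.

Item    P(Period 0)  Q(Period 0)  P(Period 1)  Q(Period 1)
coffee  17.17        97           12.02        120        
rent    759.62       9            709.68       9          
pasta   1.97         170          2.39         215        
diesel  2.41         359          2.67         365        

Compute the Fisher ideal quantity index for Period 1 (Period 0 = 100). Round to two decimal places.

Laspeyres component (base-period weights):
ΣP(Period 0)Q(Period 1) = 17.17×120 + 759.62×9 + 1.97×215 + 2.41×365 = 2060.4 + 6836.58 + 423.55 + 879.65 = 10200.18
ΣP(Period 0)Q(Period 0) = 17.17×97 + 759.62×9 + 1.97×170 + 2.41×359 = 1665.49 + 6836.58 + 334.9 + 865.19 = 9702.16
L = 10200.18 / 9702.16 × 100 = 105.1331
Paasche component (current-period weights):
ΣP(Period 1)Q(Period 1) = 12.02×120 + 709.68×9 + 2.39×215 + 2.67×365 = 1442.4 + 6387.12 + 513.85 + 974.55 = 9317.92
ΣP(Period 1)Q(Period 0) = 12.02×97 + 709.68×9 + 2.39×170 + 2.67×359 = 1165.94 + 6387.12 + 406.3 + 958.53 = 8917.89
P = 9317.92 / 8917.89 × 100 = 104.4857
Fisher = √(L × P) = √(105.1331 × 104.4857) = 104.8089

104.81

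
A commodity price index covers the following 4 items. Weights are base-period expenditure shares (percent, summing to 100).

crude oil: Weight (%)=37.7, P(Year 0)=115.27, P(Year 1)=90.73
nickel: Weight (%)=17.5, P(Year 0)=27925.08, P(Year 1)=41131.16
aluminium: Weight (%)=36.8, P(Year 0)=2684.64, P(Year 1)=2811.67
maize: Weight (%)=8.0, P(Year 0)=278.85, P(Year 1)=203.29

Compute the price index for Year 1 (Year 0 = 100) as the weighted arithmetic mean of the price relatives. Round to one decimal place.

crude oil: 37.7 × (90.73/115.27) = 37.7 × 0.787109 = 29.6740
nickel: 17.5 × (41131.16/27925.08) = 17.5 × 1.472911 = 25.7759
aluminium: 36.8 × (2811.67/2684.64) = 36.8 × 1.047317 = 38.5413
maize: 8.0 × (203.29/278.85) = 8.0 × 0.729030 = 5.8322
Index = Σ wᵢ·(p₁ᵢ/p₀ᵢ) = 29.6740 + 25.7759 + 38.5413 + 5.8322 = 99.8235

99.8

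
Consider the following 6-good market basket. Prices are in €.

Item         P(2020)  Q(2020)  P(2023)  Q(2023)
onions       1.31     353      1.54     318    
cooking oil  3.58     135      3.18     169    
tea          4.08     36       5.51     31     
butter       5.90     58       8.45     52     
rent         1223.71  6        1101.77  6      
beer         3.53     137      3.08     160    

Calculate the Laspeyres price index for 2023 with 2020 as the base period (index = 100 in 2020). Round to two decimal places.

Laspeyres price index uses base-period quantities as weights.
ΣP(2023)·Q(2020) = 1.54×353 + 3.18×135 + 5.51×36 + 8.45×58 + 1101.77×6 + 3.08×137 = 543.62 + 429.3 + 198.36 + 490.1 + 6610.62 + 421.96 = 8693.96
ΣP(2020)·Q(2020) = 1.31×353 + 3.58×135 + 4.08×36 + 5.90×58 + 1223.71×6 + 3.53×137 = 462.43 + 483.3 + 146.88 + 342.2 + 7342.26 + 483.61 = 9260.68
Index = 8693.96 / 9260.68 × 100 = 93.8804

93.88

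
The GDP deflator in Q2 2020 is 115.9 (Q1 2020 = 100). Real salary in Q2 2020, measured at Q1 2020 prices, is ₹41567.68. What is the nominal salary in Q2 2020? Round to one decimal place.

Nominal = Real × (Index/100) = 41567.68 × (115.9/100)
        = 41567.68 × 1.159 = 48176.9411

48176.9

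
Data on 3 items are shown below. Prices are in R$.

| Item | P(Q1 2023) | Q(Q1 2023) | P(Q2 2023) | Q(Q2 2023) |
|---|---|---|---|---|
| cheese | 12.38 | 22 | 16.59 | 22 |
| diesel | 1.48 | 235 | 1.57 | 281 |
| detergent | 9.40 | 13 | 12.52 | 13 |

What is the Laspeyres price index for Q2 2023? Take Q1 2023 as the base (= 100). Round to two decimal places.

120.79

Laspeyres price index uses base-period quantities as weights.
ΣP(Q2 2023)·Q(Q1 2023) = 16.59×22 + 1.57×235 + 12.52×13 = 364.98 + 368.95 + 162.76 = 896.69
ΣP(Q1 2023)·Q(Q1 2023) = 12.38×22 + 1.48×235 + 9.40×13 = 272.36 + 347.8 + 122.2 = 742.36
Index = 896.69 / 742.36 × 100 = 120.7891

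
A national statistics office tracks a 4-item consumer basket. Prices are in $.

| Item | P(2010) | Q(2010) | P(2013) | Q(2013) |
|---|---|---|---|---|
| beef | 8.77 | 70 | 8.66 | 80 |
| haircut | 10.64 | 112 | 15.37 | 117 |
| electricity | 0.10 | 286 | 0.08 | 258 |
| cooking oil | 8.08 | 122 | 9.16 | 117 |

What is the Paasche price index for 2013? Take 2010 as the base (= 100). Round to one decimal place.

Paasche price index uses current-period quantities as weights.
ΣP(2013)·Q(2013) = 8.66×80 + 15.37×117 + 0.08×258 + 9.16×117 = 692.8 + 1798.29 + 20.64 + 1071.72 = 3583.45
ΣP(2010)·Q(2013) = 8.77×80 + 10.64×117 + 0.10×258 + 8.08×117 = 701.6 + 1244.88 + 25.8 + 945.36 = 2917.64
Index = 3583.45 / 2917.64 × 100 = 122.8202

122.8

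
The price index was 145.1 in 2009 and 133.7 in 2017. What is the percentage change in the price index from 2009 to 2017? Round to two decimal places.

-7.86%

Change = (133.7 − 145.1) / 145.1 × 100
       = -11.4 / 145.1 × 100 = -7.8567%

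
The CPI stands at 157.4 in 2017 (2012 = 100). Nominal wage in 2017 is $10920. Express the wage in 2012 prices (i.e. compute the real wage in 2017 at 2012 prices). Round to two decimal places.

Real = Nominal ÷ (Index/100) = 10920 ÷ (157.4/100)
     = 10920 ÷ 1.574 = 6937.7382

6937.74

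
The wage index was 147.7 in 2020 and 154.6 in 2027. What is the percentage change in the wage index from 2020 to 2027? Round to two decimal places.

Change = (154.6 − 147.7) / 147.7 × 100
       = 6.9 / 147.7 × 100 = 4.6716%

4.67%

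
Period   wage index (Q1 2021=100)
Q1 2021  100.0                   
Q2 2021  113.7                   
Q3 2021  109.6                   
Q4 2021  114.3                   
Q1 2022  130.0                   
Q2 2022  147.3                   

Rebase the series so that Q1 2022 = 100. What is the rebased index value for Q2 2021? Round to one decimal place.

87.5

Rebased(Q2 2021) = 113.7 / 130.0 × 100 = 87.4615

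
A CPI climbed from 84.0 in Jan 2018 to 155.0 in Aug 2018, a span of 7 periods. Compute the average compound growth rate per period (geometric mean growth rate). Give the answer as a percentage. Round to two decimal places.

Growth factor = (155.0/84.0)^(1/7) = (1.845238)^(1/7) = 1.091459
Growth rate = 1.091459 − 1 = 0.091459 = 9.1459%

9.15%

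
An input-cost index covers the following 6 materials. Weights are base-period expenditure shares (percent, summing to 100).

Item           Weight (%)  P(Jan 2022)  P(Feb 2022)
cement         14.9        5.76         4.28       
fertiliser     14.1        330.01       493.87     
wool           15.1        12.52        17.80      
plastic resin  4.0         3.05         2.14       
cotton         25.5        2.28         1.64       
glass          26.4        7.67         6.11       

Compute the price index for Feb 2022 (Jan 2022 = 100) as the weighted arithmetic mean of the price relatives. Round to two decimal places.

cement: 14.9 × (4.28/5.76) = 14.9 × 0.743056 = 11.0715
fertiliser: 14.1 × (493.87/330.01) = 14.1 × 1.496530 = 21.1011
wool: 15.1 × (17.80/12.52) = 15.1 × 1.421725 = 21.4681
plastic resin: 4.0 × (2.14/3.05) = 4.0 × 0.701639 = 2.8066
cotton: 25.5 × (1.64/2.28) = 25.5 × 0.719298 = 18.3421
glass: 26.4 × (6.11/7.67) = 26.4 × 0.796610 = 21.0305
Index = Σ wᵢ·(p₁ᵢ/p₀ᵢ) = 11.0715 + 21.1011 + 21.4681 + 2.8066 + 18.3421 + 21.0305 = 95.8198

95.82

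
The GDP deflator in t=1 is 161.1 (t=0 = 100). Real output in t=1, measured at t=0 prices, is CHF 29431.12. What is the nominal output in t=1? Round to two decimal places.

Nominal = Real × (Index/100) = 29431.12 × (161.1/100)
        = 29431.12 × 1.611 = 47413.5343

47413.53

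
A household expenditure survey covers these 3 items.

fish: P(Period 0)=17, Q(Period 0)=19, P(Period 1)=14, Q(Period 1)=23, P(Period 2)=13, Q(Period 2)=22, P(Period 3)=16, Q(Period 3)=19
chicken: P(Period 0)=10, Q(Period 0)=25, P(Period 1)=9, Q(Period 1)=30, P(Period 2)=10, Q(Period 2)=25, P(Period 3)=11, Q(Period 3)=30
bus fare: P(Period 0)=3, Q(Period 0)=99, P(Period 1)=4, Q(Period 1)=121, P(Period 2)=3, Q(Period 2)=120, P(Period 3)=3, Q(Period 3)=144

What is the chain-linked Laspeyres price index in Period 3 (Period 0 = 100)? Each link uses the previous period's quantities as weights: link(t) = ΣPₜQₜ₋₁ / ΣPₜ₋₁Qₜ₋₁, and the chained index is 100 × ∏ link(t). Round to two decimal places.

100.41

Link Period 0→Period 1:
ΣP(Period 1)Q(Period 0) = 14×19 + 9×25 + 4×99 = 266 + 225 + 396 = 887
ΣP(Period 0)Q(Period 0) = 17×19 + 10×25 + 3×99 = 323 + 250 + 297 = 870
link = 887/870 = 1.019540
Link Period 1→Period 2:
ΣP(Period 2)Q(Period 1) = 13×23 + 10×30 + 3×121 = 299 + 300 + 363 = 962
ΣP(Period 1)Q(Period 1) = 14×23 + 9×30 + 4×121 = 322 + 270 + 484 = 1076
link = 962/1076 = 0.894052
Link Period 2→Period 3:
ΣP(Period 3)Q(Period 2) = 16×22 + 11×25 + 3×120 = 352 + 275 + 360 = 987
ΣP(Period 2)Q(Period 2) = 13×22 + 10×25 + 3×120 = 286 + 250 + 360 = 896
link = 987/896 = 1.101562
Chained index = 100 × 1.019540 × 0.894052 × 1.101562 = 100.4098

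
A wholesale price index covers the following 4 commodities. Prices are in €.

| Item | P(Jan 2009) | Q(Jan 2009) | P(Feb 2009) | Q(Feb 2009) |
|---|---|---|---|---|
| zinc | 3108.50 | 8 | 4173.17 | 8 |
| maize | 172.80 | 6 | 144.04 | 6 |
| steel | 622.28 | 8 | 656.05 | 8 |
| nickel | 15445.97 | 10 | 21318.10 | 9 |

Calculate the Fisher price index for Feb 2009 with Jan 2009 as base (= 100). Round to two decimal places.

136.25

Laspeyres component (base-period weights):
ΣP(Feb 2009)Q(Jan 2009) = 4173.17×8 + 144.04×6 + 656.05×8 + 21318.10×10 = 33385.36 + 864.24 + 5248.4 + 213181 = 252679
ΣP(Jan 2009)Q(Jan 2009) = 3108.50×8 + 172.80×6 + 622.28×8 + 15445.97×10 = 24868 + 1036.8 + 4978.24 + 154459.7 = 185342.74
L = 252679 / 185342.74 × 100 = 136.3307
Paasche component (current-period weights):
ΣP(Feb 2009)Q(Feb 2009) = 4173.17×8 + 144.04×6 + 656.05×8 + 21318.10×9 = 33385.36 + 864.24 + 5248.4 + 191862.9 = 231360.9
ΣP(Jan 2009)Q(Feb 2009) = 3108.50×8 + 172.80×6 + 622.28×8 + 15445.97×9 = 24868 + 1036.8 + 4978.24 + 139013.73 = 169896.77
P = 231360.9 / 169896.77 × 100 = 136.1773
Fisher = √(L × P) = √(136.3307 × 136.1773) = 136.2540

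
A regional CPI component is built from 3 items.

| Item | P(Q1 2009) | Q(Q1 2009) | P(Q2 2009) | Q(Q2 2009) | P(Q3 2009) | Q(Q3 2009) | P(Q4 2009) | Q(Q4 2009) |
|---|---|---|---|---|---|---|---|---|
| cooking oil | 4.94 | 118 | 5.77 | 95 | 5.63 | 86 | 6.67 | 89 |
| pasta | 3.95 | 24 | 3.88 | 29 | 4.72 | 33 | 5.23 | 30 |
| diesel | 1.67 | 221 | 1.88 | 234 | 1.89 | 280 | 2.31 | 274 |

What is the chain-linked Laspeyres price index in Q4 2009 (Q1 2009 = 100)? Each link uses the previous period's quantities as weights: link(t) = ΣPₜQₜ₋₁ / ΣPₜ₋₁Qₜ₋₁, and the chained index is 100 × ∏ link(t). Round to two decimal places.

Link Q1 2009→Q2 2009:
ΣP(Q2 2009)Q(Q1 2009) = 5.77×118 + 3.88×24 + 1.88×221 = 680.86 + 93.12 + 415.48 = 1189.46
ΣP(Q1 2009)Q(Q1 2009) = 4.94×118 + 3.95×24 + 1.67×221 = 582.92 + 94.8 + 369.07 = 1046.79
link = 1189.46/1046.79 = 1.136293
Link Q2 2009→Q3 2009:
ΣP(Q3 2009)Q(Q2 2009) = 5.63×95 + 4.72×29 + 1.89×234 = 534.85 + 136.88 + 442.26 = 1113.99
ΣP(Q2 2009)Q(Q2 2009) = 5.77×95 + 3.88×29 + 1.88×234 = 548.15 + 112.52 + 439.92 = 1100.59
link = 1113.99/1100.59 = 1.012175
Link Q3 2009→Q4 2009:
ΣP(Q4 2009)Q(Q3 2009) = 6.67×86 + 5.23×33 + 2.31×280 = 573.62 + 172.59 + 646.8 = 1393.01
ΣP(Q3 2009)Q(Q3 2009) = 5.63×86 + 4.72×33 + 1.89×280 = 484.18 + 155.76 + 529.2 = 1169.14
link = 1393.01/1169.14 = 1.191483
Chained index = 100 × 1.136293 × 1.012175 × 1.191483 = 137.0357

137.04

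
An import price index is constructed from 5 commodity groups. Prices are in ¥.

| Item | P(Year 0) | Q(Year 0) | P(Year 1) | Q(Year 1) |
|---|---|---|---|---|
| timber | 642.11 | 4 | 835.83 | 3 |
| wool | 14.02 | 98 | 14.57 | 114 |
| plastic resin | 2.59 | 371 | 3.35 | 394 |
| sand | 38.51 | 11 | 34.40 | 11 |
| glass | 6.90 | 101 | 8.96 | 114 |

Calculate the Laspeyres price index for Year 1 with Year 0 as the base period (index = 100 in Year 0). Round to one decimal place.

121.1

Laspeyres price index uses base-period quantities as weights.
ΣP(Year 1)·Q(Year 0) = 835.83×4 + 14.57×98 + 3.35×371 + 34.40×11 + 8.96×101 = 3343.32 + 1427.86 + 1242.85 + 378.4 + 904.96 = 7297.39
ΣP(Year 0)·Q(Year 0) = 642.11×4 + 14.02×98 + 2.59×371 + 38.51×11 + 6.90×101 = 2568.44 + 1373.96 + 960.89 + 423.61 + 696.9 = 6023.8
Index = 7297.39 / 6023.8 × 100 = 121.1426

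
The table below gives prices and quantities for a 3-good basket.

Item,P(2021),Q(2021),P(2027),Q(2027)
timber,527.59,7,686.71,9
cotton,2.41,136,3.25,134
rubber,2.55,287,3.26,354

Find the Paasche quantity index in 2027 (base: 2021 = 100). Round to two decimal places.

125.63

Paasche quantity index uses current-period prices as weights.
ΣP(2027)·Q(2027) = 686.71×9 + 3.25×134 + 3.26×354 = 6180.39 + 435.5 + 1154.04 = 7769.93
ΣP(2027)·Q(2021) = 686.71×7 + 3.25×136 + 3.26×287 = 4806.97 + 442 + 935.62 = 6184.59
Index = 7769.93 / 6184.59 × 100 = 125.6337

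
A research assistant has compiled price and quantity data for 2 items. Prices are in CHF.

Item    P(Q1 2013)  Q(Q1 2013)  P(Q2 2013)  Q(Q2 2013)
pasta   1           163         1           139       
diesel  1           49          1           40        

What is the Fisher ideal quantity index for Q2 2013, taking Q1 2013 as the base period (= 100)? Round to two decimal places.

Laspeyres component (base-period weights):
ΣP(Q1 2013)Q(Q2 2013) = 1×139 + 1×40 = 139 + 40 = 179
ΣP(Q1 2013)Q(Q1 2013) = 1×163 + 1×49 = 163 + 49 = 212
L = 179 / 212 × 100 = 84.4340
Paasche component (current-period weights):
ΣP(Q2 2013)Q(Q2 2013) = 1×139 + 1×40 = 139 + 40 = 179
ΣP(Q2 2013)Q(Q1 2013) = 1×163 + 1×49 = 163 + 49 = 212
P = 179 / 212 × 100 = 84.4340
Fisher = √(L × P) = √(84.4340 × 84.4340) = 84.4340

84.43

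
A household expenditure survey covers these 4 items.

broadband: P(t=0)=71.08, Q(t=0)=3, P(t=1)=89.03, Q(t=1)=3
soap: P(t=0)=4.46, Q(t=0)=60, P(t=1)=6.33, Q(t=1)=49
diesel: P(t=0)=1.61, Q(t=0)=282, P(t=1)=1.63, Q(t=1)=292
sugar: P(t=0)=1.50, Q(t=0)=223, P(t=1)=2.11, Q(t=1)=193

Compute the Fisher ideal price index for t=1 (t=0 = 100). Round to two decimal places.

Laspeyres component (base-period weights):
ΣP(t=1)Q(t=0) = 89.03×3 + 6.33×60 + 1.63×282 + 2.11×223 = 267.09 + 379.8 + 459.66 + 470.53 = 1577.08
ΣP(t=0)Q(t=0) = 71.08×3 + 4.46×60 + 1.61×282 + 1.50×223 = 213.24 + 267.6 + 454.02 + 334.5 = 1269.36
L = 1577.08 / 1269.36 × 100 = 124.2421
Paasche component (current-period weights):
ΣP(t=1)Q(t=1) = 89.03×3 + 6.33×49 + 1.63×292 + 2.11×193 = 267.09 + 310.17 + 475.96 + 407.23 = 1460.45
ΣP(t=0)Q(t=1) = 71.08×3 + 4.46×49 + 1.61×292 + 1.50×193 = 213.24 + 218.54 + 470.12 + 289.5 = 1191.4
P = 1460.45 / 1191.4 × 100 = 122.5827
Fisher = √(L × P) = √(124.2421 × 122.5827) = 123.4096

123.41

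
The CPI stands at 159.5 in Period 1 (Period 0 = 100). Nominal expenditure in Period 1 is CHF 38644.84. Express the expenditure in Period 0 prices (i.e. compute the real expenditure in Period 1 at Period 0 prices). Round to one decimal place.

Real = Nominal ÷ (Index/100) = 38644.84 ÷ (159.5/100)
     = 38644.84 ÷ 1.595 = 24228.7398

24228.7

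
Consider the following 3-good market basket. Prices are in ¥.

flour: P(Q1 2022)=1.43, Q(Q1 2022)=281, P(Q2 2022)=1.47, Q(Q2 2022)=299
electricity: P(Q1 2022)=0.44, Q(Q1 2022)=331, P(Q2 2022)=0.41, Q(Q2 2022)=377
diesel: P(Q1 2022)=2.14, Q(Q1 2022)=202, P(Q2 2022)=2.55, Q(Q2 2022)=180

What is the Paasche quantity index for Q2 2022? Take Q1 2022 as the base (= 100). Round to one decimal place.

99.0

Paasche quantity index uses current-period prices as weights.
ΣP(Q2 2022)·Q(Q2 2022) = 1.47×299 + 0.41×377 + 2.55×180 = 439.53 + 154.57 + 459 = 1053.1
ΣP(Q2 2022)·Q(Q1 2022) = 1.47×281 + 0.41×331 + 2.55×202 = 413.07 + 135.71 + 515.1 = 1063.88
Index = 1053.1 / 1063.88 × 100 = 98.9867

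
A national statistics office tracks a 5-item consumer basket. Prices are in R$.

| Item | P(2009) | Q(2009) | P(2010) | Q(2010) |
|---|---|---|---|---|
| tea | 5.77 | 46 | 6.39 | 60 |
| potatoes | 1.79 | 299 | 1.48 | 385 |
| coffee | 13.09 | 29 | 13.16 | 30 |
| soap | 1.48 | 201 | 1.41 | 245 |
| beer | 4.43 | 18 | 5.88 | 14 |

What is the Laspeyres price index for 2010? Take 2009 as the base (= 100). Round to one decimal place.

Laspeyres price index uses base-period quantities as weights.
ΣP(2010)·Q(2009) = 6.39×46 + 1.48×299 + 13.16×29 + 1.41×201 + 5.88×18 = 293.94 + 442.52 + 381.64 + 283.41 + 105.84 = 1507.35
ΣP(2009)·Q(2009) = 5.77×46 + 1.79×299 + 13.09×29 + 1.48×201 + 4.43×18 = 265.42 + 535.21 + 379.61 + 297.48 + 79.74 = 1557.46
Index = 1507.35 / 1557.46 × 100 = 96.7826

96.8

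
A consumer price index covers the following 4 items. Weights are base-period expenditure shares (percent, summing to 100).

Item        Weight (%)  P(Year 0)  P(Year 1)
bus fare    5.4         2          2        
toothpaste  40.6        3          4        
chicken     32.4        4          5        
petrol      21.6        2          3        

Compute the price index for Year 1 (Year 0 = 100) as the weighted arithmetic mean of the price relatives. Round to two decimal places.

bus fare: 5.4 × (2/2) = 5.4 × 1.000000 = 5.4000
toothpaste: 40.6 × (4/3) = 40.6 × 1.333333 = 54.1333
chicken: 32.4 × (5/4) = 32.4 × 1.250000 = 40.5000
petrol: 21.6 × (3/2) = 21.6 × 1.500000 = 32.4000
Index = Σ wᵢ·(p₁ᵢ/p₀ᵢ) = 5.4000 + 54.1333 + 40.5000 + 32.4000 = 132.4333

132.43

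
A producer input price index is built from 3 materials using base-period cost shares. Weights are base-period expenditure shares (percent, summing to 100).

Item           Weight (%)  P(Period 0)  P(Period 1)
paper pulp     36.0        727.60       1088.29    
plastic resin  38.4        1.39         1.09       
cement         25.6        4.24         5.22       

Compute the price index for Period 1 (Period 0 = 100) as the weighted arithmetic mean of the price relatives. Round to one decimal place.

paper pulp: 36.0 × (1088.29/727.60) = 36.0 × 1.495726 = 53.8461
plastic resin: 38.4 × (1.09/1.39) = 38.4 × 0.784173 = 30.1122
cement: 25.6 × (5.22/4.24) = 25.6 × 1.231132 = 31.5170
Index = Σ wᵢ·(p₁ᵢ/p₀ᵢ) = 53.8461 + 30.1122 + 31.5170 = 115.4753

115.5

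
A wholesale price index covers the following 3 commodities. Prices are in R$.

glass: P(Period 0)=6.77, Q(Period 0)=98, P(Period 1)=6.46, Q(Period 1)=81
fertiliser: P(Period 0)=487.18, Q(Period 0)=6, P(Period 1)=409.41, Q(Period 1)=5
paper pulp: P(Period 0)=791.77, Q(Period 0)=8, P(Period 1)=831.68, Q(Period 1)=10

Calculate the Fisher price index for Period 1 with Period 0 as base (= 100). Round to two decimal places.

Laspeyres component (base-period weights):
ΣP(Period 1)Q(Period 0) = 6.46×98 + 409.41×6 + 831.68×8 = 633.08 + 2456.46 + 6653.44 = 9742.98
ΣP(Period 0)Q(Period 0) = 6.77×98 + 487.18×6 + 791.77×8 = 663.46 + 2923.08 + 6334.16 = 9920.7
L = 9742.98 / 9920.7 × 100 = 98.2086
Paasche component (current-period weights):
ΣP(Period 1)Q(Period 1) = 6.46×81 + 409.41×5 + 831.68×10 = 523.26 + 2047.05 + 8316.8 = 10887.11
ΣP(Period 0)Q(Period 1) = 6.77×81 + 487.18×5 + 791.77×10 = 548.37 + 2435.9 + 7917.7 = 10901.97
P = 10887.11 / 10901.97 × 100 = 99.8637
Fisher = √(L × P) = √(98.2086 × 99.8637) = 99.0327

99.03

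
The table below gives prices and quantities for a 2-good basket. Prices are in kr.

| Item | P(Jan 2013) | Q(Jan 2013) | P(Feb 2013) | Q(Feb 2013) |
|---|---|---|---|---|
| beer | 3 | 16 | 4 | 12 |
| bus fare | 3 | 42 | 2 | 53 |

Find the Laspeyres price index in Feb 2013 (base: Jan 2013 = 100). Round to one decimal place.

Laspeyres price index uses base-period quantities as weights.
ΣP(Feb 2013)·Q(Jan 2013) = 4×16 + 2×42 = 64 + 84 = 148
ΣP(Jan 2013)·Q(Jan 2013) = 3×16 + 3×42 = 48 + 126 = 174
Index = 148 / 174 × 100 = 85.0575

85.1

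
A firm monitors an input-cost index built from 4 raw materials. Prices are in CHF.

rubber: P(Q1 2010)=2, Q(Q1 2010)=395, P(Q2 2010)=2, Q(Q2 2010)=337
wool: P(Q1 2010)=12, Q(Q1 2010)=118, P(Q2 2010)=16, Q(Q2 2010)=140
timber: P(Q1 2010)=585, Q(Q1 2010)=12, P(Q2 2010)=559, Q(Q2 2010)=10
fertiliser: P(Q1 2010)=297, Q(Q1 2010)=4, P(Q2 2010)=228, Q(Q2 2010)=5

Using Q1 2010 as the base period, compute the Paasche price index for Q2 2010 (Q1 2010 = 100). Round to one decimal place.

Paasche price index uses current-period quantities as weights.
ΣP(Q2 2010)·Q(Q2 2010) = 2×337 + 16×140 + 559×10 + 228×5 = 674 + 2240 + 5590 + 1140 = 9644
ΣP(Q1 2010)·Q(Q2 2010) = 2×337 + 12×140 + 585×10 + 297×5 = 674 + 1680 + 5850 + 1485 = 9689
Index = 9644 / 9689 × 100 = 99.5356

99.5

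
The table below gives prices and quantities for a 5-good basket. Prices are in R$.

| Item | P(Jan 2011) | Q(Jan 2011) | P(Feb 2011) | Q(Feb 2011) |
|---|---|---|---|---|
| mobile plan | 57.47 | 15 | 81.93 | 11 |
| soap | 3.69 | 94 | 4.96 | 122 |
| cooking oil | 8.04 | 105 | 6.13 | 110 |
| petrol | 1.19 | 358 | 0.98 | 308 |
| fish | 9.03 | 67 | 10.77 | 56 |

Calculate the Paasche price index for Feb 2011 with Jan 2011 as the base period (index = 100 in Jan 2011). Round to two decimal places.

108.69

Paasche price index uses current-period quantities as weights.
ΣP(Feb 2011)·Q(Feb 2011) = 81.93×11 + 4.96×122 + 6.13×110 + 0.98×308 + 10.77×56 = 901.23 + 605.12 + 674.3 + 301.84 + 603.12 = 3085.61
ΣP(Jan 2011)·Q(Feb 2011) = 57.47×11 + 3.69×122 + 8.04×110 + 1.19×308 + 9.03×56 = 632.17 + 450.18 + 884.4 + 366.52 + 505.68 = 2838.95
Index = 3085.61 / 2838.95 × 100 = 108.6884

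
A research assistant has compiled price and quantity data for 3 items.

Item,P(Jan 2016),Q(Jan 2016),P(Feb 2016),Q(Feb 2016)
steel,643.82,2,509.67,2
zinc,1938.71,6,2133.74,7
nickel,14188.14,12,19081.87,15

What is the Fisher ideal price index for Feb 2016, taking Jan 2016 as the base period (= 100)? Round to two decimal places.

132.64

Laspeyres component (base-period weights):
ΣP(Feb 2016)Q(Jan 2016) = 509.67×2 + 2133.74×6 + 19081.87×12 = 1019.34 + 12802.44 + 228982.44 = 242804.22
ΣP(Jan 2016)Q(Jan 2016) = 643.82×2 + 1938.71×6 + 14188.14×12 = 1287.64 + 11632.26 + 170257.68 = 183177.58
L = 242804.22 / 183177.58 × 100 = 132.5513
Paasche component (current-period weights):
ΣP(Feb 2016)Q(Feb 2016) = 509.67×2 + 2133.74×7 + 19081.87×15 = 1019.34 + 14936.18 + 286228.05 = 302183.57
ΣP(Jan 2016)Q(Feb 2016) = 643.82×2 + 1938.71×7 + 14188.14×15 = 1287.64 + 13570.97 + 212822.1 = 227680.71
P = 302183.57 / 227680.71 × 100 = 132.7225
Fisher = √(L × P) = √(132.5513 × 132.7225) = 132.6369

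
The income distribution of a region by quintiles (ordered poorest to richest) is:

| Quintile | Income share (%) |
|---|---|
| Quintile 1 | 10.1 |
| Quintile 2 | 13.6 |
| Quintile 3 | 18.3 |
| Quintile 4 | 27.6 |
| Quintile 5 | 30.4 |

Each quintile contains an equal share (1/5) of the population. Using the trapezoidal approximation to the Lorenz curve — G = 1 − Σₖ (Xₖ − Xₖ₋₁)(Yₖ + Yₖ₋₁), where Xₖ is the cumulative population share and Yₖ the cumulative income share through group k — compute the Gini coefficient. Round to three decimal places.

0.218

Cumulative income shares Yₖ: 0.1010, 0.2370, 0.4200, 0.6960, 1.0000
Σ (Xₖ−Xₖ₋₁)(Yₖ+Yₖ₋₁) = (1/5)(0.1010+0.0000) + (1/5)(0.2370+0.1010) + (1/5)(0.4200+0.2370) + (1/5)(0.6960+0.4200) + (1/5)(1.0000+0.6960)
  = 0.0202 + 0.0676 + 0.1314 + 0.2232 + 0.3392 = 0.7816
G = 1 − 0.7816 = 0.2184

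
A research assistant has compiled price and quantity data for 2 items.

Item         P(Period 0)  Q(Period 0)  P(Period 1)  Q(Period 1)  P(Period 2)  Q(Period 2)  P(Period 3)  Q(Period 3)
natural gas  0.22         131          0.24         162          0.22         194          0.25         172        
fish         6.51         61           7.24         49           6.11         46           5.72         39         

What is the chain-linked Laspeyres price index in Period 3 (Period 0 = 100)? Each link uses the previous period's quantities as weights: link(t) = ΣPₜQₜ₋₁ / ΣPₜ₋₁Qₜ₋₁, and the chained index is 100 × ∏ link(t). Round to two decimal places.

90.99

Link Period 0→Period 1:
ΣP(Period 1)Q(Period 0) = 0.24×131 + 7.24×61 = 31.44 + 441.64 = 473.08
ΣP(Period 0)Q(Period 0) = 0.22×131 + 6.51×61 = 28.82 + 397.11 = 425.93
link = 473.08/425.93 = 1.110699
Link Period 1→Period 2:
ΣP(Period 2)Q(Period 1) = 0.22×162 + 6.11×49 = 35.64 + 299.39 = 335.03
ΣP(Period 1)Q(Period 1) = 0.24×162 + 7.24×49 = 38.88 + 354.76 = 393.64
link = 335.03/393.64 = 0.851108
Link Period 2→Period 3:
ΣP(Period 3)Q(Period 2) = 0.25×194 + 5.72×46 = 48.5 + 263.12 = 311.62
ΣP(Period 2)Q(Period 2) = 0.22×194 + 6.11×46 = 42.68 + 281.06 = 323.74
link = 311.62/323.74 = 0.962563
Chained index = 100 × 1.110699 × 0.851108 × 0.962563 = 90.9934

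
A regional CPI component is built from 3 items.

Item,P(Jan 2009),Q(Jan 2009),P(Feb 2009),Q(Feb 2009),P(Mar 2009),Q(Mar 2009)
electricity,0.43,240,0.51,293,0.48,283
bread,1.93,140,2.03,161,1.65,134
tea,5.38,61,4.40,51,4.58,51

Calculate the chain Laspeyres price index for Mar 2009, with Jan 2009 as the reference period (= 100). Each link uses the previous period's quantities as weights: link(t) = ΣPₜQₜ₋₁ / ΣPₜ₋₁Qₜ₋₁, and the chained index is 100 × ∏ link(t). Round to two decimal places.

Link Jan 2009→Feb 2009:
ΣP(Feb 2009)Q(Jan 2009) = 0.51×240 + 2.03×140 + 4.40×61 = 122.4 + 284.2 + 268.4 = 675
ΣP(Jan 2009)Q(Jan 2009) = 0.43×240 + 1.93×140 + 5.38×61 = 103.2 + 270.2 + 328.18 = 701.58
link = 675/701.58 = 0.962114
Link Feb 2009→Mar 2009:
ΣP(Mar 2009)Q(Feb 2009) = 0.48×293 + 1.65×161 + 4.58×51 = 140.64 + 265.65 + 233.58 = 639.87
ΣP(Feb 2009)Q(Feb 2009) = 0.51×293 + 2.03×161 + 4.40×51 = 149.43 + 326.83 + 224.4 = 700.66
link = 639.87/700.66 = 0.913239
Chained index = 100 × 0.962114 × 0.913239 = 87.8640

87.86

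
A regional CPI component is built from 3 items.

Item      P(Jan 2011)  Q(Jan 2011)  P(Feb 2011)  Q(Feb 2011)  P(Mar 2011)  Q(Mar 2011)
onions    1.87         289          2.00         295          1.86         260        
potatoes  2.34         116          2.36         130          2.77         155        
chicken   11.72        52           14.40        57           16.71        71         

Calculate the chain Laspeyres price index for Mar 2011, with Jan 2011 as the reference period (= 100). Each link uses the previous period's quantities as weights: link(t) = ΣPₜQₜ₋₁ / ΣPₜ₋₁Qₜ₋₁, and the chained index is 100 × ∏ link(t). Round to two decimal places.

122.03

Link Jan 2011→Feb 2011:
ΣP(Feb 2011)Q(Jan 2011) = 2.00×289 + 2.36×116 + 14.40×52 = 578 + 273.76 + 748.8 = 1600.56
ΣP(Jan 2011)Q(Jan 2011) = 1.87×289 + 2.34×116 + 11.72×52 = 540.43 + 271.44 + 609.44 = 1421.31
link = 1600.56/1421.31 = 1.126116
Link Feb 2011→Mar 2011:
ΣP(Mar 2011)Q(Feb 2011) = 1.86×295 + 2.77×130 + 16.71×57 = 548.7 + 360.1 + 952.47 = 1861.27
ΣP(Feb 2011)Q(Feb 2011) = 2.00×295 + 2.36×130 + 14.40×57 = 590 + 306.8 + 820.8 = 1717.6
link = 1861.27/1717.6 = 1.083646
Chained index = 100 × 1.126116 × 1.083646 = 122.0311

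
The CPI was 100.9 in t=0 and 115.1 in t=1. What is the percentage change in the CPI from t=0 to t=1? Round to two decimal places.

Change = (115.1 − 100.9) / 100.9 × 100
       = 14.2 / 100.9 × 100 = 14.0733%

14.07%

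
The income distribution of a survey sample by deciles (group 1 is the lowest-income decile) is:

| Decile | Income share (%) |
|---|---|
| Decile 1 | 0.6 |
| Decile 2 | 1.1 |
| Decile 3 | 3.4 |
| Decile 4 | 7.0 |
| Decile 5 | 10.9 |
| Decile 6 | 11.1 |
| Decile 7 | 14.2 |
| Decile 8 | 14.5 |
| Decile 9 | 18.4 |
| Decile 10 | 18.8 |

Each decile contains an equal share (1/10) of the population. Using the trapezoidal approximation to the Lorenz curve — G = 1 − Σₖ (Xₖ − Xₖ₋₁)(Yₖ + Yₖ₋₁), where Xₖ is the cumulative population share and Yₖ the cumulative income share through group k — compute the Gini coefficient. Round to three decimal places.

0.362

Cumulative income shares Yₖ: 0.0060, 0.0170, 0.0510, 0.1210, 0.2300, 0.3410, 0.4830, 0.6280, 0.8120, 1.0000
Σ (Xₖ−Xₖ₋₁)(Yₖ+Yₖ₋₁) = (1/10)(0.0060+0.0000) + (1/10)(0.0170+0.0060) + (1/10)(0.0510+0.0170) + (1/10)(0.1210+0.0510) + (1/10)(0.2300+0.1210) + (1/10)(0.3410+0.2300) + (1/10)(0.4830+0.3410) + (1/10)(0.6280+0.4830) + (1/10)(0.8120+0.6280) + (1/10)(1.0000+0.8120)
  = 0.0006 + 0.0023 + 0.0068 + 0.0172 + 0.0351 + 0.0571 + 0.0824 + 0.1111 + 0.1440 + 0.1812 = 0.6378
G = 1 − 0.6378 = 0.3622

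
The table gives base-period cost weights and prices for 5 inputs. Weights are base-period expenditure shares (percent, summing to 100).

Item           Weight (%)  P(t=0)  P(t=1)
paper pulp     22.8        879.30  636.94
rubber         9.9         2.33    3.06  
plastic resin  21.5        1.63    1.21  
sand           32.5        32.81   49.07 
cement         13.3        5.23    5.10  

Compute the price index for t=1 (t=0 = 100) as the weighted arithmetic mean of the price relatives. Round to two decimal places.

paper pulp: 22.8 × (636.94/879.30) = 22.8 × 0.724372 = 16.5157
rubber: 9.9 × (3.06/2.33) = 9.9 × 1.313305 = 13.0017
plastic resin: 21.5 × (1.21/1.63) = 21.5 × 0.742331 = 15.9601
sand: 32.5 × (49.07/32.81) = 32.5 × 1.495581 = 48.6064
cement: 13.3 × (5.10/5.23) = 13.3 × 0.975143 = 12.9694
Index = Σ wᵢ·(p₁ᵢ/p₀ᵢ) = 16.5157 + 13.0017 + 15.9601 + 48.6064 + 12.9694 = 107.0533

107.05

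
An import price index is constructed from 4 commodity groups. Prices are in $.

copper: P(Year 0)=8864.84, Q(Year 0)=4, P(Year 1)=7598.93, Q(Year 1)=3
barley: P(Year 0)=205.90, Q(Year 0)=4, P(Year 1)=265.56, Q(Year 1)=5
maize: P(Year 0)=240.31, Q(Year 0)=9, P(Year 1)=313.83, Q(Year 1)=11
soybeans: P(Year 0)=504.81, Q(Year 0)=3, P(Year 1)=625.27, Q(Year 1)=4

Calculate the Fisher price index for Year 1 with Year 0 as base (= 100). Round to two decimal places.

Laspeyres component (base-period weights):
ΣP(Year 1)Q(Year 0) = 7598.93×4 + 265.56×4 + 313.83×9 + 625.27×3 = 30395.72 + 1062.24 + 2824.47 + 1875.81 = 36158.24
ΣP(Year 0)Q(Year 0) = 8864.84×4 + 205.90×4 + 240.31×9 + 504.81×3 = 35459.36 + 823.6 + 2162.79 + 1514.43 = 39960.18
L = 36158.24 / 39960.18 × 100 = 90.4857
Paasche component (current-period weights):
ΣP(Year 1)Q(Year 1) = 7598.93×3 + 265.56×5 + 313.83×11 + 625.27×4 = 22796.79 + 1327.8 + 3452.13 + 2501.08 = 30077.8
ΣP(Year 0)Q(Year 1) = 8864.84×3 + 205.90×5 + 240.31×11 + 504.81×4 = 26594.52 + 1029.5 + 2643.41 + 2019.24 = 32286.67
P = 30077.8 / 32286.67 × 100 = 93.1586
Fisher = √(L × P) = √(90.4857 × 93.1586) = 91.8124

91.81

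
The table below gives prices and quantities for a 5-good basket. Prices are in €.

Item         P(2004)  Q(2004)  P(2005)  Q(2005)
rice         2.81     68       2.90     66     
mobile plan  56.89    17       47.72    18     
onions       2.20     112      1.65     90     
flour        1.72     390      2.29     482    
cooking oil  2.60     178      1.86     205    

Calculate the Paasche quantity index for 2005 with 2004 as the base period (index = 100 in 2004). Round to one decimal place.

Paasche quantity index uses current-period prices as weights.
ΣP(2005)·Q(2005) = 2.90×66 + 47.72×18 + 1.65×90 + 2.29×482 + 1.86×205 = 191.4 + 858.96 + 148.5 + 1103.78 + 381.3 = 2683.94
ΣP(2005)·Q(2004) = 2.90×68 + 47.72×17 + 1.65×112 + 2.29×390 + 1.86×178 = 197.2 + 811.24 + 184.8 + 893.1 + 331.08 = 2417.42
Index = 2683.94 / 2417.42 × 100 = 111.0250

111.0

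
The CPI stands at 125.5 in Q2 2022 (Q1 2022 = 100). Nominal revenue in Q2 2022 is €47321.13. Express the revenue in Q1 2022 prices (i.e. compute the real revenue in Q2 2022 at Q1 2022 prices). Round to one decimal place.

37706.1

Real = Nominal ÷ (Index/100) = 47321.13 ÷ (125.5/100)
     = 47321.13 ÷ 1.255 = 37706.0797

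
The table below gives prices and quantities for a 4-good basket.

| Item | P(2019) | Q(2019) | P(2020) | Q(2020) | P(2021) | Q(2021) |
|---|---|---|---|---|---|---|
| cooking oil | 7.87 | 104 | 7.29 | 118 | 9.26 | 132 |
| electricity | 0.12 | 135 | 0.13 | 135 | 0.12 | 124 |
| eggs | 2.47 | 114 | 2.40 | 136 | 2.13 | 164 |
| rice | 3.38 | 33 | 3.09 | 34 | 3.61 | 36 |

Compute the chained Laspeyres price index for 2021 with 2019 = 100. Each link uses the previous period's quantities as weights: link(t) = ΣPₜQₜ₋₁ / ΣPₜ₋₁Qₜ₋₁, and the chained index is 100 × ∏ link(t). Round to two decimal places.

Link 2019→2020:
ΣP(2020)Q(2019) = 7.29×104 + 0.13×135 + 2.40×114 + 3.09×33 = 758.16 + 17.55 + 273.6 + 101.97 = 1151.28
ΣP(2019)Q(2019) = 7.87×104 + 0.12×135 + 2.47×114 + 3.38×33 = 818.48 + 16.2 + 281.58 + 111.54 = 1227.8
link = 1151.28/1227.8 = 0.937677
Link 2020→2021:
ΣP(2021)Q(2020) = 9.26×118 + 0.12×135 + 2.13×136 + 3.61×34 = 1092.68 + 16.2 + 289.68 + 122.74 = 1521.3
ΣP(2020)Q(2020) = 7.29×118 + 0.13×135 + 2.40×136 + 3.09×34 = 860.22 + 17.55 + 326.4 + 105.06 = 1309.23
link = 1521.3/1309.23 = 1.161981
Chained index = 100 × 0.937677 × 1.161981 = 108.9563

108.96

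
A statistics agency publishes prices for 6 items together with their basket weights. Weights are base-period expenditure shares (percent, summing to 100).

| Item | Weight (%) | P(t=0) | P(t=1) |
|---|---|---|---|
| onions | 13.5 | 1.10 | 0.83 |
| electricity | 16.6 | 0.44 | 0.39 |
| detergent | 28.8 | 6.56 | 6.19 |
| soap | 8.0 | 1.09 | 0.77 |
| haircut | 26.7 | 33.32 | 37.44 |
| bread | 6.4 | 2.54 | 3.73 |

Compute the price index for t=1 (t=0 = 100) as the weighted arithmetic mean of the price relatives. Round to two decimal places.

onions: 13.5 × (0.83/1.10) = 13.5 × 0.754545 = 10.1864
electricity: 16.6 × (0.39/0.44) = 16.6 × 0.886364 = 14.7136
detergent: 28.8 × (6.19/6.56) = 28.8 × 0.943598 = 27.1756
soap: 8.0 × (0.77/1.09) = 8.0 × 0.706422 = 5.6514
haircut: 26.7 × (37.44/33.32) = 26.7 × 1.123649 = 30.0014
bread: 6.4 × (3.73/2.54) = 6.4 × 1.468504 = 9.3984
Index = Σ wᵢ·(p₁ᵢ/p₀ᵢ) = 10.1864 + 14.7136 + 27.1756 + 5.6514 + 30.0014 + 9.3984 = 97.1269

97.13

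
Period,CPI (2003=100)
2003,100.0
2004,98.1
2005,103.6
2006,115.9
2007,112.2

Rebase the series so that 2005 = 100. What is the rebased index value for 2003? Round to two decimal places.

96.53

Rebased(2003) = 100.0 / 103.6 × 100 = 96.5251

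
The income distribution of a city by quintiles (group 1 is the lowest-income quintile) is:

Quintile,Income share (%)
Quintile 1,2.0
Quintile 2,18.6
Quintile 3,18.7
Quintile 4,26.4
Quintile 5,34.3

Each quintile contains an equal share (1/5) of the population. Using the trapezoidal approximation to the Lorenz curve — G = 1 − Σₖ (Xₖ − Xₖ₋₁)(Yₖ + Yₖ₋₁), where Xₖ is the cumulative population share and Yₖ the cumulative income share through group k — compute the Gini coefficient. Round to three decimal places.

Cumulative income shares Yₖ: 0.0200, 0.2060, 0.3930, 0.6570, 1.0000
Σ (Xₖ−Xₖ₋₁)(Yₖ+Yₖ₋₁) = (1/5)(0.0200+0.0000) + (1/5)(0.2060+0.0200) + (1/5)(0.3930+0.2060) + (1/5)(0.6570+0.3930) + (1/5)(1.0000+0.6570)
  = 0.0040 + 0.0452 + 0.1198 + 0.2100 + 0.3314 = 0.7104
G = 1 − 0.7104 = 0.2896

0.290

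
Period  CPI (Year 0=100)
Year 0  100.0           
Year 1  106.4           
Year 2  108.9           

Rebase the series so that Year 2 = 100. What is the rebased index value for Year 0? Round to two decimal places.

Rebased(Year 0) = 100.0 / 108.9 × 100 = 91.8274

91.83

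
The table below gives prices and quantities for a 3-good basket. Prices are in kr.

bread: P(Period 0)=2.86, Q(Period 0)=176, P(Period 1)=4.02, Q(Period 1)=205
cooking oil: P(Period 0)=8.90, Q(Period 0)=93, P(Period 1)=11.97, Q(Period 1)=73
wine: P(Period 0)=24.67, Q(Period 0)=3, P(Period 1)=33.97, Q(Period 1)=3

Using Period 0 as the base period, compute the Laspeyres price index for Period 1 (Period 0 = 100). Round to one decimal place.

136.8

Laspeyres price index uses base-period quantities as weights.
ΣP(Period 1)·Q(Period 0) = 4.02×176 + 11.97×93 + 33.97×3 = 707.52 + 1113.21 + 101.91 = 1922.64
ΣP(Period 0)·Q(Period 0) = 2.86×176 + 8.90×93 + 24.67×3 = 503.36 + 827.7 + 74.01 = 1405.07
Index = 1922.64 / 1405.07 × 100 = 136.8359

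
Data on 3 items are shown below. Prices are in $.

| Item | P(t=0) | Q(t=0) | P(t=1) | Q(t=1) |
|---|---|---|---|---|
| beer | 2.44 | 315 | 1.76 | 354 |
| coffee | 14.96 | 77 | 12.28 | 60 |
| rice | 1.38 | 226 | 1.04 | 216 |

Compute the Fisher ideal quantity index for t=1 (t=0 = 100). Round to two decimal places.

91.79

Laspeyres component (base-period weights):
ΣP(t=0)Q(t=1) = 2.44×354 + 14.96×60 + 1.38×216 = 863.76 + 897.6 + 298.08 = 2059.44
ΣP(t=0)Q(t=0) = 2.44×315 + 14.96×77 + 1.38×226 = 768.6 + 1151.92 + 311.88 = 2232.4
L = 2059.44 / 2232.4 × 100 = 92.2523
Paasche component (current-period weights):
ΣP(t=1)Q(t=1) = 1.76×354 + 12.28×60 + 1.04×216 = 623.04 + 736.8 + 224.64 = 1584.48
ΣP(t=1)Q(t=0) = 1.76×315 + 12.28×77 + 1.04×226 = 554.4 + 945.56 + 235.04 = 1735
P = 1584.48 / 1735 × 100 = 91.3245
Fisher = √(L × P) = √(92.2523 × 91.3245) = 91.7872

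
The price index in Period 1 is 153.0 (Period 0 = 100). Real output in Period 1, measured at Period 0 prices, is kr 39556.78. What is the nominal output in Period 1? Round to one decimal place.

Nominal = Real × (Index/100) = 39556.78 × (153.0/100)
        = 39556.78 × 1.530 = 60521.8734

60521.9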